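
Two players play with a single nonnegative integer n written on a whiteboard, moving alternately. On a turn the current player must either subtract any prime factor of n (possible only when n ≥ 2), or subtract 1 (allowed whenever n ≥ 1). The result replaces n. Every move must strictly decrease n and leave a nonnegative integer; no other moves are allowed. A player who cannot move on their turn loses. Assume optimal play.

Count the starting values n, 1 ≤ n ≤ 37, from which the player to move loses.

9

Positions with no move are L. A position that does have a move is losing for the player to move precisely when every available move leads to a winning position for the opponent. Fill in the labels:
n=0: no move → L
n=1: W (go to 0, an L position)
n=2: W (go to 0, an L position)
n=3: W (go to 0, an L position)
n=4: L (options 2(W), 3(W) are all W)
n=5: W (go to 0, an L position)
n=6: W (go to 4, an L position)
n=7: W (go to 0, an L position)
n=8: L (options 6(W), 7(W) are all W)
n=9: W (go to 8, an L position)
n=10: W (go to 8, an L position)
n=11: W (go to 0, an L position)
n=12: L (options 9(W), 10(W), 11(W) are all W)
n=13: W (go to 0, an L position)
n=14: W (go to 12, an L position)
n=15: W (go to 12, an L position)
n=16: L (options 14(W), 15(W) are all W)
n=17: W (go to 0, an L position)
n=18: W (go to 16, an L position)
n=19: W (go to 0, an L position)
n=20: L (options 15(W), 18(W), 19(W) are all W)
n=21: W (go to 20, an L position)
n=22: W (go to 20, an L position)
n=23: W (go to 0, an L position)
n=24: L (options 21(W), 22(W), 23(W) are all W)
n=25: W (go to 20, an L position)
n=26: W (go to 24, an L position)
n=27: W (go to 24, an L position)
n=28: L (options 21(W), 26(W), 27(W) are all W)
n=29: W (go to 0, an L position)
n=30: W (go to 28, an L position)
n=31: W (go to 0, an L position)
n=32: L (options 30(W), 31(W) are all W)
n=33: W (go to 32, an L position)
n=34: W (go to 32, an L position)
n=35: W (go to 28, an L position)
n=36: L (options 33(W), 34(W), 35(W) are all W)
n=37: W (go to 0, an L position)
L entries with 1 ≤ n ≤ 37 (n=0 is outside the asked range and is not counted): n = 4, 8, 12, 16, 20, 24, 28, 32, 36; that makes 9.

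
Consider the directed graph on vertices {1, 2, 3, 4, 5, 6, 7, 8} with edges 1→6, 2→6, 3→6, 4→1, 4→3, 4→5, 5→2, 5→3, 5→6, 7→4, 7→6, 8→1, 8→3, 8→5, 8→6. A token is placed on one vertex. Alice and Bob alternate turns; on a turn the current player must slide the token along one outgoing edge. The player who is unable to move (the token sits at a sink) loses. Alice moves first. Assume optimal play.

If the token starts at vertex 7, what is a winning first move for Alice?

Compute win/loss labels from the base case upward. A position with no move is L. Any other position is W if it can reach an L in one move, else L.
Every edge goes from a vertex to one that appears earlier in the order 6, 2, 3, 5, 1, 8, 4, 7, so processing vertices in that order labels each vertex after all of its successors.
6: no outgoing edge → L
2: W (go to 6, an L position)
3: W (go to 6, an L position)
5: W (go to 6, an L position)
1: W (go to 6, an L position)
8: W (go to 6, an L position)
4: L (options 1(W), 5(W), 3(W) are all W)
7: W (go to 4, an L position)
From 7, the L positions reachable in one move are: 4, 6. Any move reaching one of these is winning.

Move to 4.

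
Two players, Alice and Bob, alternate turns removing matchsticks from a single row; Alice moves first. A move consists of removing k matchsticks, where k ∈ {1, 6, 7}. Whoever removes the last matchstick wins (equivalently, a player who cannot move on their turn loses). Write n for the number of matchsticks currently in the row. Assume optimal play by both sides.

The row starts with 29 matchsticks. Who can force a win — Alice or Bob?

Use the standard recursion: the mover loses at a terminal position; elsewhere, the mover wins exactly when some move hands the opponent an L position.
n=0: no move → L
n=1: W (go to 0, an L position)
n=2: L (sole option 1(W) is W)
n=3: W (go to 2, an L position)
n=4: L (sole option 3(W) is W)
n=5: W (go to 4, an L position)
n=6: W (go to 0, an L position)
n=7: W (go to 0, an L position)
n=8: W (go to 2, an L position)
n=9: W (go to 2, an L position)
n=10: W (go to 4, an L position)
n=11: W (go to 4, an L position)
n=12: L (options 11(W), 6(W), 5(W) are all W)
n=13: W (go to 12, an L position)
n=14: L (options 13(W), 8(W), 7(W) are all W)
n=15: W (go to 14, an L position)
n=16: L (options 15(W), 10(W), 9(W) are all W)
n=17: W (go to 16, an L position)
n=18: W (go to 12, an L position)
n=19: W (go to 12, an L position)
n=20: W (go to 14, an L position)
n=21: W (go to 14, an L position)
n=22: W (go to 16, an L position)
n=23: W (go to 16, an L position)
n=24: L (options 23(W), 18(W), 17(W) are all W)
n=25: W (go to 24, an L position)
n=26: L (options 25(W), 20(W), 19(W) are all W)
n=27: W (go to 26, an L position)
n=28: L (options 27(W), 22(W), 21(W) are all W)
n=29: W (go to 28, an L position)
From 29 Alice can remove 1, leaving 28, reaching an L position.

Alice wins.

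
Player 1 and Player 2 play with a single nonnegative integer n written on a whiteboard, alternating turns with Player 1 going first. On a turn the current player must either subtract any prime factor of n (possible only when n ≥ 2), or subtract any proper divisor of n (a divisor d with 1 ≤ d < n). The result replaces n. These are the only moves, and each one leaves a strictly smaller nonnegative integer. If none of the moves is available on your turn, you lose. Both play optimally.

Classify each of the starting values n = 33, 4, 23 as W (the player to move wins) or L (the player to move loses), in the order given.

33: W, 4: L, 23: W

Build the W/L table. Terminal = L. A non-terminal position is W if it has a move to some L; otherwise it is L.
n=0: no move → L
n=1: no move → L
n=2: reaches L-position 0 → W
n=3: reaches L-position 0 → W
n=4: only reaches 2(W), 3(W), all W → L
n=5: reaches L-position 0 → W
n=6: reaches L-position 4 → W
n=7: reaches L-position 0 → W
n=8: reaches L-position 4 → W
n=9: only reaches 6(W), 8(W), all W → L
n=10: reaches L-position 9 → W
n=11: reaches L-position 0 → W
n=12: reaches L-position 9 → W
n=13: reaches L-position 0 → W
n=14: only reaches 7(W), 12(W), 13(W), all W → L
n=15: reaches L-position 14 → W
n=16: reaches L-position 14 → W
n=17: reaches L-position 0 → W
n=18: reaches L-position 9 → W
n=19: reaches L-position 0 → W
n=20: only reaches 10(W), 15(W), 16(W), 18(W), 19(W), all W → L
n=21: reaches L-position 14 → W
n=22: reaches L-position 20 → W
n=23: reaches L-position 0 → W
n=24: reaches L-position 20 → W
n=25: reaches L-position 20 → W
n=26: only reaches 13(W), 24(W), 25(W), all W → L
n=27: reaches L-position 26 → W
n=28: reaches L-position 14 → W
n=29: reaches L-position 0 → W
n=30: reaches L-position 20 → W
n=31: reaches L-position 0 → W
n=32: only reaches 16(W), 24(W), 28(W), 30(W), 31(W), all W → L
n=33: reaches L-position 32 → W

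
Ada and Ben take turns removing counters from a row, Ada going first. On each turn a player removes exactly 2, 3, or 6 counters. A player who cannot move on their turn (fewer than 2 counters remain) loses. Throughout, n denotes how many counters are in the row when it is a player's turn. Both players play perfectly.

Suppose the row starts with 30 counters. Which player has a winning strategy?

Use the standard recursion: the mover loses at a terminal position; elsewhere, the mover wins exactly when some move hands the opponent an L position.
n=0: no move → L
n=1: no move → L
n=2: →0(L), so W
n=3: →1(L), so W
n=4: →1(L), so W
n=5: →3(W), 2(W) — all W, so L
n=6: →0(L), so W
n=7: →5(L), so W
n=8: →5(L), so W
n=9: →7(W), 6(W), 3(W) — all W, so L
n=10: →8(W), 7(W), 4(W) — all W, so L
n=11: →9(L), so W
n=12: →10(L), so W
n=13: →10(L), so W
n=14: →12(W), 11(W), 8(W) — all W, so L
n=15: →9(L), so W
n=16: →14(L), so W
n=17: →14(L), so W
n=18: →16(W), 15(W), 12(W) — all W, so L
n=19: →17(W), 16(W), 13(W) — all W, so L
n=20: →18(L), so W
n=21: →19(L), so W
n=22: →19(L), so W
n=23: →21(W), 20(W), 17(W) — all W, so L
n=24: →18(L), so W
n=25: →23(L), so W
n=26: →23(L), so W
n=27: →25(W), 24(W), 21(W) — all W, so L
n=28: →26(W), 25(W), 22(W) — all W, so L
n=29: →27(L), so W
n=30: →28(L), so W
From 30 Ada can remove 2, leaving 28, reaching an L position.

Ada wins.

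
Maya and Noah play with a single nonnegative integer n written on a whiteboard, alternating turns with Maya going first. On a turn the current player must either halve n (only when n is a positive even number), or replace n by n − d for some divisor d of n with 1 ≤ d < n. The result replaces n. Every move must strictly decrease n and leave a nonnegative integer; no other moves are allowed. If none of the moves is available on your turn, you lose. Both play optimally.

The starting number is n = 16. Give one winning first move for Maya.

Build the W/L table. Terminal = L. A non-terminal position is W if it has a move to some L; otherwise it is L.
n=0: no move → L
n=1: no move → L
n=2: W (go to 1, an L position)
n=3: L (sole option 2(W) is W)
n=4: W (go to 3, an L position)
n=5: L (sole option 4(W) is W)
n=6: W (go to 3, an L position)
n=7: L (sole option 6(W) is W)
n=8: W (go to 7, an L position)
n=9: L (options 6(W), 8(W) are all W)
n=10: W (go to 5, an L position)
n=11: L (sole option 10(W) is W)
n=12: W (go to 9, an L position)
n=13: L (sole option 12(W) is W)
n=14: W (go to 7, an L position)
n=15: L (options 10(W), 12(W), 14(W) are all W)
n=16: W (go to 15, an L position)
From 16, the L positions reachable in one move are: 15.

Move to 15.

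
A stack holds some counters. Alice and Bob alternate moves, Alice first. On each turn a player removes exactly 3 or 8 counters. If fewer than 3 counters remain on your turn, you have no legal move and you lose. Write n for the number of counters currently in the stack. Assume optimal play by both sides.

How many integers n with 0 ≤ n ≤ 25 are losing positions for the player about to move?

13

Use the standard recursion: the mover loses at a terminal position; elsewhere, the mover wins exactly when some move hands the opponent an L position.
n=0: no move → L
n=1: no move → L
n=2: no move → L
n=3: reaches L-position 0 → W
n=4: reaches L-position 1 → W
n=5: reaches L-position 2 → W
n=6: only reaches 3(W), which is W → L
n=7: only reaches 4(W), which is W → L
n=8: reaches L-position 0 → W
n=9: reaches L-position 6 → W
n=10: reaches L-position 7 → W
n=11: only reaches 8(W), 3(W), all W → L
n=12: only reaches 9(W), 4(W), all W → L
n=13: only reaches 10(W), 5(W), all W → L
n=14: reaches L-position 11 → W
n=15: reaches L-position 12 → W
n=16: reaches L-position 13 → W
n=17: only reaches 14(W), 9(W), all W → L
n=18: only reaches 15(W), 10(W), all W → L
n=19: reaches L-position 11 → W
n=20: reaches L-position 17 → W
n=21: reaches L-position 18 → W
n=22: only reaches 19(W), 14(W), all W → L
n=23: only reaches 20(W), 15(W), all W → L
n=24: only reaches 21(W), 16(W), all W → L
n=25: reaches L-position 22 → W
L entries with 0 ≤ n ≤ 25: n = 0, 1, 2, 6, 7, 11, 12, 13, 17, 18, 22, 23, 24; that makes 13.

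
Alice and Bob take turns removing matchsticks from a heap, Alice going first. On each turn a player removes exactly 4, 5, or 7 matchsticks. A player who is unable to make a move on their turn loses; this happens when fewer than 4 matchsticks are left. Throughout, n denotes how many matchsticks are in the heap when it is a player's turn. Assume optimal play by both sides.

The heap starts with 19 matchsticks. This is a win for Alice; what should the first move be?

Remove 5, leaving 14.

Compute win/loss labels from the base case upward. A position with no move is L. Any other position is W if it can reach an L in one move, else L.
n=0: no move → L
n=1: no move → L
n=2: no move → L
n=3: no move → L
n=4: reaches L-position 0 → W
n=5: reaches L-position 1 → W
n=6: reaches L-position 2 → W
n=7: reaches L-position 3 → W
n=8: reaches L-position 3 → W
n=9: reaches L-position 2 → W
n=10: reaches L-position 3 → W
n=11: only reaches 7(W), 6(W), 4(W), all W → L
n=12: only reaches 8(W), 7(W), 5(W), all W → L
n=13: only reaches 9(W), 8(W), 6(W), all W → L
n=14: only reaches 10(W), 9(W), 7(W), all W → L
n=15: reaches L-position 11 → W
n=16: reaches L-position 12 → W
n=17: reaches L-position 13 → W
n=18: reaches L-position 14 → W
n=19: reaches L-position 14 → W
From 19, the L positions reachable in one move are: 14, 12. Any move reaching one of these is winning.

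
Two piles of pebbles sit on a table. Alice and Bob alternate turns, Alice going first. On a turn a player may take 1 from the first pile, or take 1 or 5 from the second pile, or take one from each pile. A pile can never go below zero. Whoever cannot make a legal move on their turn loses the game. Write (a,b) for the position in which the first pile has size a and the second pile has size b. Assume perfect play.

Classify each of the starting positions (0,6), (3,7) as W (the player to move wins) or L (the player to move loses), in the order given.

Positions with no move are L. A position that does have a move is losing for the player to move precisely when every available move leads to a winning position for the opponent. Fill in the labels:
No move ever increases a pile, so every position that can arise here has a ≤ 3 and b ≤ 7; it is enough to label the cells with 0 ≤ a ≤ 3 and 0 ≤ b ≤ 7.
Every move lowers a or b (never raises either), so fill the grid row by row in increasing a, and left to right within a row: each cell's successors are then already labelled.
      b=0  b=1  b=2  b=3  b=4  b=5  b=6  b=7
a=0:    L    W    L    W    L    W    L    W
a=1:    W    W    W    W    W    W    W    W
a=2:    L    W    L    W    L    W    L    W
a=3:    W    W    W    W    W    W    W    W
Cells with no legal move (terminal, hence L): (0,0).
The remaining L cells, each justified by listing all of its moves:
(0,2): only reaches (0,1)(W), which is W → L
(0,4): only reaches (0,3)(W), which is W → L
(0,6): only reaches (0,5)(W), (0,1)(W), all W → L
(2,0): only reaches (1,0)(W), which is W → L
(2,2): only reaches (1,2)(W), (2,1)(W), (1,1)(W), all W → L
(2,4): only reaches (1,4)(W), (2,3)(W), (1,3)(W), all W → L
(2,6): only reaches (1,6)(W), (2,5)(W), (2,1)(W), (1,5)(W), all W → L
Every other cell has at least one move into one of the L cells above, so it is W.
(0,6): one of the L cells justified above, so L
(3,7): the move to (2,6) reaches an L cell, so W

(0,6): L, (3,7): W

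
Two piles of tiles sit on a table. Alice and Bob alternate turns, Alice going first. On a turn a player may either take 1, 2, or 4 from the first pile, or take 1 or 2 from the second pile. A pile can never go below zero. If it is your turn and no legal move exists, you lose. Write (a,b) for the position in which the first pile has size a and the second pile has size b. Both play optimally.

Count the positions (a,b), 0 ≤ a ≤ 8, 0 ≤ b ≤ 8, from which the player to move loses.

27

Compute win/loss labels from the base case upward. A position with no move is L. Any other position is W if it can reach an L in one move, else L.
Every move lowers a or b (never raises either), so fill the grid row by row in increasing a, and left to right within a row: each cell's successors are then already labelled.
      b=0  b=1  b=2  b=3  b=4  b=5  b=6  b=7  b=8
a=0:    L    W    W    L    W    W    L    W    W
a=1:    W    L    W    W    L    W    W    L    W
a=2:    W    W    L    W    W    L    W    W    L
a=3:    L    W    W    L    W    W    L    W    W
a=4:    W    L    W    W    L    W    W    L    W
a=5:    W    W    L    W    W    L    W    W    L
a=6:    L    W    W    L    W    W    L    W    W
a=7:    W    L    W    W    L    W    W    L    W
a=8:    W    W    L    W    W    L    W    W    L
Cells with no legal move (terminal, hence L): (0,0).
The remaining L cells, each justified by listing all of its moves:
(0,3): moves to (0,2)(W), (0,1)(W); every one is W ⇒ L
(0,6): moves to (0,5)(W), (0,4)(W); every one is W ⇒ L
(1,1): moves to (0,1)(W), (1,0)(W); every one is W ⇒ L
(1,4): moves to (0,4)(W), (1,3)(W), (1,2)(W); every one is W ⇒ L
(1,7): moves to (0,7)(W), (1,6)(W), (1,5)(W); every one is W ⇒ L
(2,2): moves to (1,2)(W), (0,2)(W), (2,1)(W), (2,0)(W); every one is W ⇒ L
(2,5): moves to (1,5)(W), (0,5)(W), (2,4)(W), (2,3)(W); every one is W ⇒ L
(2,8): moves to (1,8)(W), (0,8)(W), (2,7)(W), (2,6)(W); every one is W ⇒ L
(3,0): moves to (2,0)(W), (1,0)(W); every one is W ⇒ L
(3,3): moves to (2,3)(W), (1,3)(W), (3,2)(W), (3,1)(W); every one is W ⇒ L
(3,6): moves to (2,6)(W), (1,6)(W), (3,5)(W), (3,4)(W); every one is W ⇒ L
(4,1): moves to (3,1)(W), (2,1)(W), (0,1)(W), (4,0)(W); every one is W ⇒ L
(4,4): moves to (3,4)(W), (2,4)(W), (0,4)(W), (4,3)(W), (4,2)(W); every one is W ⇒ L
(4,7): moves to (3,7)(W), (2,7)(W), (0,7)(W), (4,6)(W), (4,5)(W); every one is W ⇒ L
(5,2): moves to (4,2)(W), (3,2)(W), (1,2)(W), (5,1)(W), (5,0)(W); every one is W ⇒ L
(5,5): moves to (4,5)(W), (3,5)(W), (1,5)(W), (5,4)(W), (5,3)(W); every one is W ⇒ L
(5,8): moves to (4,8)(W), (3,8)(W), (1,8)(W), (5,7)(W), (5,6)(W); every one is W ⇒ L
(6,0): moves to (5,0)(W), (4,0)(W), (2,0)(W); every one is W ⇒ L
(6,3): moves to (5,3)(W), (4,3)(W), (2,3)(W), (6,2)(W), (6,1)(W); every one is W ⇒ L
(6,6): moves to (5,6)(W), (4,6)(W), (2,6)(W), (6,5)(W), (6,4)(W); every one is W ⇒ L
(7,1): moves to (6,1)(W), (5,1)(W), (3,1)(W), (7,0)(W); every one is W ⇒ L
(7,4): moves to (6,4)(W), (5,4)(W), (3,4)(W), (7,3)(W), (7,2)(W); every one is W ⇒ L
(7,7): moves to (6,7)(W), (5,7)(W), (3,7)(W), (7,6)(W), (7,5)(W); every one is W ⇒ L
(8,2): moves to (7,2)(W), (6,2)(W), (4,2)(W), (8,1)(W), (8,0)(W); every one is W ⇒ L
(8,5): moves to (7,5)(W), (6,5)(W), (4,5)(W), (8,4)(W), (8,3)(W); every one is W ⇒ L
(8,8): moves to (7,8)(W), (6,8)(W), (4,8)(W), (8,7)(W), (8,6)(W); every one is W ⇒ L
Every other cell has at least one move into one of the L cells above, so it is W.
L cells per row: a=0: 3, a=1: 3, a=2: 3, a=3: 3, a=4: 3, a=5: 3, a=6: 3, a=7: 3, a=8: 3; total 27.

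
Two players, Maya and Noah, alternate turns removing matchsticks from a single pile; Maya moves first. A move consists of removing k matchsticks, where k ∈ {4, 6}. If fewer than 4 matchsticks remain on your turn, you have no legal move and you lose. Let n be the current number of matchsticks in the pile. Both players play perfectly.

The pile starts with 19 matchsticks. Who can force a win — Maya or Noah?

Maya wins.

Build the W/L table. Terminal = L. A non-terminal position is W if it has a move to some L; otherwise it is L.
n=0: no move → L
n=1: no move → L
n=2: no move → L
n=3: no move → L
n=4: →0(L), so W
n=5: →1(L), so W
n=6: →2(L), so W
n=7: →3(L), so W
n=8: →2(L), so W
n=9: →3(L), so W
n=10: →6(W), 4(W) — all W, so L
n=11: →7(W), 5(W) — all W, so L
n=12: →8(W), 6(W) — all W, so L
n=13: →9(W), 7(W) — all W, so L
n=14: →10(L), so W
n=15: →11(L), so W
n=16: →12(L), so W
n=17: →13(L), so W
n=18: →12(L), so W
n=19: →13(L), so W
From 19 Maya can remove 6, leaving 13, reaching an L position.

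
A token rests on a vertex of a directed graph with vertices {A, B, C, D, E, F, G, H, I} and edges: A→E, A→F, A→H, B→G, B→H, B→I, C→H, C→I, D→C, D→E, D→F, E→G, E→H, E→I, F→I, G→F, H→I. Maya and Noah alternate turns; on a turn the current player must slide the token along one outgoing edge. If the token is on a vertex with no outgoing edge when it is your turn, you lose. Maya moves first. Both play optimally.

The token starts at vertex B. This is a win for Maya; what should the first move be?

Build the W/L table. Terminal = L. A non-terminal position is W if it has a move to some L; otherwise it is L.
Every edge goes from a vertex to one that appears earlier in the order I, F, H, C, G, B, E, D, A, so processing vertices in that order labels each vertex after all of its successors.
I: no outgoing edge → L
F: →I(L), so W
H: →I(L), so W
C: →I(L), so W
G: →F(W) only, which is W, so L
B: →G(L), so W
E: →G(L), so W
D: →E(W), C(W), F(W) — all W, so L
A: →E(W), H(W), F(W) — all W, so L
From B, the L positions reachable in one move are: G, I. Any move reaching one of these is winning.

Move to G.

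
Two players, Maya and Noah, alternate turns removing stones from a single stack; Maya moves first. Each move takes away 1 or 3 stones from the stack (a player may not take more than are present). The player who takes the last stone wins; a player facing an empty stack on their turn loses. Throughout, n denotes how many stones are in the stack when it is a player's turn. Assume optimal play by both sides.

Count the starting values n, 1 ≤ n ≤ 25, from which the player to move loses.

12

Work bottom-up. With no move the player to move loses. Otherwise the position is W if at least one move leads to an L position for the opponent, and L if every move leads to a W.
n=0: no move → L
n=1: reaches L-position 0 → W
n=2: only reaches 1(W), which is W → L
n=3: reaches L-position 2 → W
n=4: only reaches 3(W), 1(W), all W → L
n=5: reaches L-position 4 → W
n=6: only reaches 5(W), 3(W), all W → L
n=7: reaches L-position 6 → W
n=8: only reaches 7(W), 5(W), all W → L
n=9: reaches L-position 8 → W
n=10: only reaches 9(W), 7(W), all W → L
n=11: reaches L-position 10 → W
n=12: only reaches 11(W), 9(W), all W → L
n=13: reaches L-position 12 → W
n=14: only reaches 13(W), 11(W), all W → L
n=15: reaches L-position 14 → W
n=16: only reaches 15(W), 13(W), all W → L
n=17: reaches L-position 16 → W
n=18: only reaches 17(W), 15(W), all W → L
n=19: reaches L-position 18 → W
n=20: only reaches 19(W), 17(W), all W → L
n=21: reaches L-position 20 → W
n=22: only reaches 21(W), 19(W), all W → L
n=23: reaches L-position 22 → W
n=24: only reaches 23(W), 21(W), all W → L
n=25: reaches L-position 24 → W
L entries with 1 ≤ n ≤ 25 (n=0 is outside the asked range and is not counted): n = 2, 4, 6, 8, 10, 12, 14, 16, 18, 20, 22, 24; that makes 12.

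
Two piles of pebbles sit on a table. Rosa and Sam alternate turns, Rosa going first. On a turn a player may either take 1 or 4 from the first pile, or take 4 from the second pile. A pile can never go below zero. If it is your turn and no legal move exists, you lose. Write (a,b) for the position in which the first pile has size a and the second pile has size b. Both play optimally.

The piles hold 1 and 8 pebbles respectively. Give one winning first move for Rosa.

Compute win/loss labels from the base case upward. A position with no move is L. Any other position is W if it can reach an L in one move, else L.
No move ever increases a pile, so every position that can arise here has a ≤ 1 and b ≤ 8; it is enough to label the cells with 0 ≤ a ≤ 1 and 0 ≤ b ≤ 8.
Every move lowers a or b (never raises either), so fill the grid row by row in increasing a, and left to right within a row: each cell's successors are then already labelled.
      b=0  b=1  b=2  b=3  b=4  b=5  b=6  b=7  b=8
a=0:    L    L    L    L    W    W    W    W    L
a=1:    W    W    W    W    L    L    L    L    W
Cells with no legal move (terminal, hence L): (0,0), (0,1), (0,2), (0,3).
The remaining L cells, each justified by listing all of its moves:
(0,8): →(0,4)(W) only, which is W, so L
(1,4): →(0,4)(W), (1,0)(W) — all W, so L
(1,5): →(0,5)(W), (1,1)(W) — all W, so L
(1,6): →(0,6)(W), (1,2)(W) — all W, so L
(1,7): →(0,7)(W), (1,3)(W) — all W, so L
Every other cell has at least one move into one of the L cells above, so it is W.
From (1,8), the L positions reachable in one move are: (0,8), (1,4). Any move reaching one of these is winning.

Move to (0,8).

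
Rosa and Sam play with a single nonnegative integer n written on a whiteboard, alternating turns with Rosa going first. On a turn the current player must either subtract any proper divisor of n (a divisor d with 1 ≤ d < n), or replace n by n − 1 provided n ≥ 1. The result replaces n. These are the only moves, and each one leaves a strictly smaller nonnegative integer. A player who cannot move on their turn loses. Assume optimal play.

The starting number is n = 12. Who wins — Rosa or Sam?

Positions with no move are L. A position that does have a move is losing for the player to move precisely when every available move leads to a winning position for the opponent. Fill in the labels:
n=0: no move → L
n=1: →0(L), so W
n=2: →1(W) only, which is W, so L
n=3: →2(L), so W
n=4: →2(L), so W
n=5: →4(W) only, which is W, so L
n=6: →5(L), so W
n=7: →6(W) only, which is W, so L
n=8: →7(L), so W
n=9: →6(W), 8(W) — all W, so L
n=10: →5(L), so W
n=11: →10(W) only, which is W, so L
n=12: →9(L), so W
The starting position 12 is W: Rosa should move to 9, handing over an L position.

Rosa wins.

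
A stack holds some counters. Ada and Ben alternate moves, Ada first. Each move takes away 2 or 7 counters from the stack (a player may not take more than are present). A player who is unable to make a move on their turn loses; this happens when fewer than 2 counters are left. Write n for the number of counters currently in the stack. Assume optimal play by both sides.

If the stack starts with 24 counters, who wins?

Ada wins.

Use the standard recursion: the mover loses at a terminal position; elsewhere, the mover wins exactly when some move hands the opponent an L position.
n=0: no move → L
n=1: no move → L
n=2: →0(L), so W
n=3: →1(L), so W
n=4: →2(W) only, which is W, so L
n=5: →3(W) only, which is W, so L
n=6: →4(L), so W
n=7: →5(L), so W
n=8: →1(L), so W
n=9: →7(W), 2(W) — all W, so L
n=10: →8(W), 3(W) — all W, so L
n=11: →9(L), so W
n=12: →10(L), so W
n=13: →11(W), 6(W) — all W, so L
n=14: →12(W), 7(W) — all W, so L
n=15: →13(L), so W
n=16: →14(L), so W
n=17: →10(L), so W
n=18: →16(W), 11(W) — all W, so L
n=19: →17(W), 12(W) — all W, so L
n=20: →18(L), so W
n=21: →19(L), so W
n=22: →20(W), 15(W) — all W, so L
n=23: →21(W), 16(W) — all W, so L
n=24: →22(L), so W
The starting position 24 is W: Ada should remove 2, leaving 22, handing over an L position.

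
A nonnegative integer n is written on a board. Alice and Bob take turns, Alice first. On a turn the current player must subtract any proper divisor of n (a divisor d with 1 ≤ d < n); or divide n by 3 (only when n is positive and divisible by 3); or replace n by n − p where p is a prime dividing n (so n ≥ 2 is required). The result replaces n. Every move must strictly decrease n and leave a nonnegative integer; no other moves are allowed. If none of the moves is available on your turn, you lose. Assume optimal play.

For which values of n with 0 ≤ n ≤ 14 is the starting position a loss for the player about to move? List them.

Build the W/L table. Terminal = L. A non-terminal position is W if it has a move to some L; otherwise it is L.
n=0: no move → L
n=1: no move → L
n=2: W (go to 0, an L position)
n=3: W (go to 0, an L position)
n=4: L (options 2(W), 3(W) are all W)
n=5: W (go to 0, an L position)
n=6: W (go to 4, an L position)
n=7: W (go to 0, an L position)
n=8: W (go to 4, an L position)
n=9: L (options 3(W), 6(W), 8(W) are all W)
n=10: W (go to 9, an L position)
n=11: W (go to 0, an L position)
n=12: W (go to 4, an L position)
n=13: W (go to 0, an L position)
n=14: L (options 7(W), 12(W), 13(W) are all W)
The losing starting values of n are exactly the entries labelled L in this table (5 of them).

0, 1, 4, 9, 14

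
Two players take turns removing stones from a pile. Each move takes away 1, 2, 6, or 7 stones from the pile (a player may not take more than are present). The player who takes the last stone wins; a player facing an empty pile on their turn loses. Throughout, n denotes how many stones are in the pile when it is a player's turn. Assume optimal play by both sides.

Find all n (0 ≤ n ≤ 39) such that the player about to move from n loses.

0, 3, 8, 11, 16, 19, 24, 27, 32, 35

Use the standard recursion: the mover loses at a terminal position; elsewhere, the mover wins exactly when some move hands the opponent an L position.
n=0: no move → L
n=1: →0(L), so W
n=2: →0(L), so W
n=3: →2(W), 1(W) — all W, so L
n=4: →3(L), so W
n=5: →3(L), so W
n=6: →0(L), so W
n=7: →0(L), so W
n=8: →7(W), 6(W), 2(W), 1(W) — all W, so L
n=9: →8(L), so W
n=10: →8(L), so W
n=11: →10(W), 9(W), 5(W), 4(W) — all W, so L
n=12: →11(L), so W
n=13: →11(L), so W
n=14: →8(L), so W
n=15: →8(L), so W
n=16: →15(W), 14(W), 10(W), 9(W) — all W, so L
n=17: →16(L), so W
n=18: →16(L), so W
n=19: →18(W), 17(W), 13(W), 12(W) — all W, so L
n=20: →19(L), so W
n=21: →19(L), so W
n=22: →16(L), so W
n=23: →16(L), so W
n=24: →23(W), 22(W), 18(W), 17(W) — all W, so L
n=25: →24(L), so W
n=26: →24(L), so W
n=27: →26(W), 25(W), 21(W), 20(W) — all W, so L
n=28: →27(L), so W
n=29: →27(L), so W
n=30: →24(L), so W
n=31: →24(L), so W
n=32: →31(W), 30(W), 26(W), 25(W) — all W, so L
n=33: →32(L), so W
n=34: →32(L), so W
n=35: →34(W), 33(W), 29(W), 28(W) — all W, so L
n=36: →35(L), so W
n=37: →35(L), so W
n=38: →32(L), so W
n=39: →32(L), so W
The losing starting values of n are exactly the entries labelled L in this table (10 of them).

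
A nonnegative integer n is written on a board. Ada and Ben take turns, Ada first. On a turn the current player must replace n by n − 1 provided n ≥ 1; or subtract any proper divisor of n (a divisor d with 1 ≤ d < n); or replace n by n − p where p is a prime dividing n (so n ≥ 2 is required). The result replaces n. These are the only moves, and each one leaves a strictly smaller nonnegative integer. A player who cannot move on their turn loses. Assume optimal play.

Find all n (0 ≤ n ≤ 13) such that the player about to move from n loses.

0, 4, 9

Compute win/loss labels from the base case upward. A position with no move is L. Any other position is W if it can reach an L in one move, else L.
n=0: no move → L
n=1: W (go to 0, an L position)
n=2: W (go to 0, an L position)
n=3: W (go to 0, an L position)
n=4: L (options 2(W), 3(W) are all W)
n=5: W (go to 0, an L position)
n=6: W (go to 4, an L position)
n=7: W (go to 0, an L position)
n=8: W (go to 4, an L position)
n=9: L (options 6(W), 8(W) are all W)
n=10: W (go to 9, an L position)
n=11: W (go to 0, an L position)
n=12: W (go to 9, an L position)
n=13: W (go to 0, an L position)
Reading off the rows marked L gives the requested list; there are 3 such values of n.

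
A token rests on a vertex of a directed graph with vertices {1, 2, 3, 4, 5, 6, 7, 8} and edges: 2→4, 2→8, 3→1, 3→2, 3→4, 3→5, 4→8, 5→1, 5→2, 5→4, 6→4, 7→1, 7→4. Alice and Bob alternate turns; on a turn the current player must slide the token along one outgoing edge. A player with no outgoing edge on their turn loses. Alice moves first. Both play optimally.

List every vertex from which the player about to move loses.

Use the standard recursion: the mover loses at a terminal position; elsewhere, the mover wins exactly when some move hands the opponent an L position.
Every edge goes from a vertex to one that appears earlier in the order 8, 1, 4, 7, 2, 6, 5, 3, so processing vertices in that order labels each vertex after all of its successors.
8: no outgoing edge → L
1: no outgoing edge → L
4: reaches L-position 8 → W
7: reaches L-position 1 → W
2: reaches L-position 8 → W
6: only reaches 4(W), which is W → L
5: reaches L-position 1 → W
3: reaches L-position 1 → W
The losing starting vertices are exactly the entries labelled L in this table (3 of them).

1, 6, 8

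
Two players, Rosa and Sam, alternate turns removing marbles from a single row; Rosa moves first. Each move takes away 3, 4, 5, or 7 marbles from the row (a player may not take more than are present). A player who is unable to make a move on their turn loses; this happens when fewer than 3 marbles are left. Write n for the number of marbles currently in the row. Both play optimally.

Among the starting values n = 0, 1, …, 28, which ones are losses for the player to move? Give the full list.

Work bottom-up. With no move the player to move loses. Otherwise the position is W if at least one move leads to an L position for the opponent, and L if every move leads to a W.
n=0: no move → L
n=1: no move → L
n=2: no move → L
n=3: →0(L), so W
n=4: →1(L), so W
n=5: →2(L), so W
n=6: →2(L), so W
n=7: →2(L), so W
n=8: →1(L), so W
n=9: →2(L), so W
n=10: →7(W), 6(W), 5(W), 3(W) — all W, so L
n=11: →8(W), 7(W), 6(W), 4(W) — all W, so L
n=12: →9(W), 8(W), 7(W), 5(W) — all W, so L
n=13: →10(L), so W
n=14: →11(L), so W
n=15: →12(L), so W
n=16: →12(L), so W
n=17: →12(L), so W
n=18: →11(L), so W
n=19: →12(L), so W
n=20: →17(W), 16(W), 15(W), 13(W) — all W, so L
n=21: →18(W), 17(W), 16(W), 14(W) — all W, so L
n=22: →19(W), 18(W), 17(W), 15(W) — all W, so L
n=23: →20(L), so W
n=24: →21(L), so W
n=25: →22(L), so W
n=26: →22(L), so W
n=27: →22(L), so W
n=28: →21(L), so W
Reading off the rows marked L gives the requested list; there are 9 such values of n.

0, 1, 2, 10, 11, 12, 20, 21, 22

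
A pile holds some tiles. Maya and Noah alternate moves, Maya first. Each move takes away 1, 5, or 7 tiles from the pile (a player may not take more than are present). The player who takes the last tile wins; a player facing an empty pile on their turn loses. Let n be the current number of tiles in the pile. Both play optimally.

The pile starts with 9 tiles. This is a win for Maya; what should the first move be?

Use the standard recursion: the mover loses at a terminal position; elsewhere, the mover wins exactly when some move hands the opponent an L position.
n=0: no move → L
n=1: reaches L-position 0 → W
n=2: only reaches 1(W), which is W → L
n=3: reaches L-position 2 → W
n=4: only reaches 3(W), which is W → L
n=5: reaches L-position 4 → W
n=6: only reaches 5(W), 1(W), all W → L
n=7: reaches L-position 6 → W
n=8: only reaches 7(W), 3(W), 1(W), all W → L
n=9: reaches L-position 8 → W
From 9, the L positions reachable in one move are: 8, 4, 2. Any move reaching one of these is winning.

Remove 1, leaving 8.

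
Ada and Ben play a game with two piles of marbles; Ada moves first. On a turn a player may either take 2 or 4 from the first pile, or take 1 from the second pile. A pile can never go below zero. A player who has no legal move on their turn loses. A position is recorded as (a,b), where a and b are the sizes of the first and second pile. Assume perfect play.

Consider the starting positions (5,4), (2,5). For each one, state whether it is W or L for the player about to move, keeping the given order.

Positions with no move are L. A position that does have a move is losing for the player to move precisely when every available move leads to a winning position for the opponent. Fill in the labels:
No move ever increases a pile, so every position that can arise here has a ≤ 5 and b ≤ 5; it is enough to label the cells with 0 ≤ a ≤ 5 and 0 ≤ b ≤ 5.
Every move lowers a or b (never raises either), so fill the grid row by row in increasing a, and left to right within a row: each cell's successors are then already labelled.
      b=0  b=1  b=2  b=3  b=4  b=5
a=0:    L    W    L    W    L    W
a=1:    L    W    L    W    L    W
a=2:    W    L    W    L    W    L
a=3:    W    L    W    L    W    L
a=4:    W    W    W    W    W    W
a=5:    W    W    W    W    W    W
Cells with no legal move (terminal, hence L): (0,0), (1,0).
The remaining L cells, each justified by listing all of its moves:
(0,2): →(0,1)(W) only, which is W, so L
(0,4): →(0,3)(W) only, which is W, so L
(1,2): →(1,1)(W) only, which is W, so L
(1,4): →(1,3)(W) only, which is W, so L
(2,1): →(0,1)(W), (2,0)(W) — all W, so L
(2,3): →(0,3)(W), (2,2)(W) — all W, so L
(2,5): →(0,5)(W), (2,4)(W) — all W, so L
(3,1): →(1,1)(W), (3,0)(W) — all W, so L
(3,3): →(1,3)(W), (3,2)(W) — all W, so L
(3,5): →(1,5)(W), (3,4)(W) — all W, so L
Every other cell has at least one move into one of the L cells above, so it is W.
(5,4): the move to (1,4) reaches an L cell, so W
(2,5): one of the L cells justified above, so L

(5,4): W, (2,5): L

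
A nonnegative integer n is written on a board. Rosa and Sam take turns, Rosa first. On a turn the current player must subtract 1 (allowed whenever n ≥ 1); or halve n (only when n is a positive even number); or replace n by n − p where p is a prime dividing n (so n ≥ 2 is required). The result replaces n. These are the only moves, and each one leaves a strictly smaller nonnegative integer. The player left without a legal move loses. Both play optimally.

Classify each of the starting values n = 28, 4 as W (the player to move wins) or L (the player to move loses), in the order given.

28: W, 4: L

Use the standard recursion: the mover loses at a terminal position; elsewhere, the mover wins exactly when some move hands the opponent an L position.
n=0: no move → L
n=1: W (go to 0, an L position)
n=2: W (go to 0, an L position)
n=3: W (go to 0, an L position)
n=4: L (options 2(W), 3(W) are all W)
n=5: W (go to 0, an L position)
n=6: W (go to 4, an L position)
n=7: W (go to 0, an L position)
n=8: W (go to 4, an L position)
n=9: L (options 6(W), 8(W) are all W)
n=10: W (go to 9, an L position)
n=11: W (go to 0, an L position)
n=12: W (go to 9, an L position)
n=13: W (go to 0, an L position)
n=14: L (options 7(W), 12(W), 13(W) are all W)
n=15: W (go to 14, an L position)
n=16: W (go to 14, an L position)
n=17: W (go to 0, an L position)
n=18: W (go to 9, an L position)
n=19: W (go to 0, an L position)
n=20: L (options 10(W), 15(W), 18(W), 19(W) are all W)
n=21: W (go to 14, an L position)
n=22: W (go to 20, an L position)
n=23: W (go to 0, an L position)
n=24: L (options 12(W), 21(W), 22(W), 23(W) are all W)
n=25: W (go to 20, an L position)
n=26: W (go to 24, an L position)
n=27: W (go to 24, an L position)
n=28: W (go to 14, an L position)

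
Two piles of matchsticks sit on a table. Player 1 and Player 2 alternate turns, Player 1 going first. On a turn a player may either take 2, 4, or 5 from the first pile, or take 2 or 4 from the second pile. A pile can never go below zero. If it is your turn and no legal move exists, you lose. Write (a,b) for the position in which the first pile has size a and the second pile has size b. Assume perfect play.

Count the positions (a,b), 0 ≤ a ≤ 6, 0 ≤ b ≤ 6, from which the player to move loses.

14

Compute win/loss labels from the base case upward. A position with no move is L. Any other position is W if it can reach an L in one move, else L.
Every move lowers a or b (never raises either), so fill the grid row by row in increasing a, and left to right within a row: each cell's successors are then already labelled.
      b=0  b=1  b=2  b=3  b=4  b=5  b=6
a=0:    L    L    W    W    W    W    L
a=1:    L    L    W    W    W    W    L
a=2:    W    W    L    L    W    W    W
a=3:    W    W    L    L    W    W    W
a=4:    W    W    W    W    L    L    W
a=5:    W    W    W    W    L    L    W
a=6:    W    W    W    W    W    W    W
Cells with no legal move (terminal, hence L): (0,0), (0,1), (1,0), (1,1).
The remaining L cells, each justified by listing all of its moves:
(0,6): moves to (0,4)(W), (0,2)(W); every one is W ⇒ L
(1,6): moves to (1,4)(W), (1,2)(W); every one is W ⇒ L
(2,2): moves to (0,2)(W), (2,0)(W); every one is W ⇒ L
(2,3): moves to (0,3)(W), (2,1)(W); every one is W ⇒ L
(3,2): moves to (1,2)(W), (3,0)(W); every one is W ⇒ L
(3,3): moves to (1,3)(W), (3,1)(W); every one is W ⇒ L
(4,4): moves to (2,4)(W), (0,4)(W), (4,2)(W), (4,0)(W); every one is W ⇒ L
(4,5): moves to (2,5)(W), (0,5)(W), (4,3)(W), (4,1)(W); every one is W ⇒ L
(5,4): moves to (3,4)(W), (1,4)(W), (0,4)(W), (5,2)(W), (5,0)(W); every one is W ⇒ L
(5,5): moves to (3,5)(W), (1,5)(W), (0,5)(W), (5,3)(W), (5,1)(W); every one is W ⇒ L
Every other cell has at least one move into one of the L cells above, so it is W.
L cells per row: a=0: 3, a=1: 3, a=2: 2, a=3: 2, a=4: 2, a=5: 2, a=6: 0; total 14.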